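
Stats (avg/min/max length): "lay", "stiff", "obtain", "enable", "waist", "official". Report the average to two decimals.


Lengths: "lay"=3, "stiff"=5, "obtain"=6, "enable"=6, "waist"=5, "official"=8
Sum = 33, Count = 6
Average = 33/6 = 5.50
= avg=5.50, min=3, max=8


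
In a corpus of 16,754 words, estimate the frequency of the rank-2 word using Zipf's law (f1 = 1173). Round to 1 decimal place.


Zipf's law: f(r) = f(1) / r
f(1) = 1173
f(2) = 1173 / 2
= 586.5 occurrences


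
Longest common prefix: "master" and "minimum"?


Word 1: "master"
Word 2: "minimum"
Comparing from start:
  Pos 0: 'm' == 'm'
  Pos 1: 'a' != 'i' (stop)
LCP = "m" (length 1)


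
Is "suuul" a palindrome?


Word: "suuul"
Reversed: "luuus"
Forward == Backward? suuul != luuus
Palindrome = No


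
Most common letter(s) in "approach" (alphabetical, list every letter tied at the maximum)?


Word: "approach"
Letter counts:
  'a': 2
  'c': 1
  'h': 1
  'o': 1
  'p': 2
  'r': 1
Maximum count = 2
Most frequent = 'a', 'p' (2 times each)


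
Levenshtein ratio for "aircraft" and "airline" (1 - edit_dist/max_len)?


Word 1: "aircraft" (length 8)
Word 2: "airline" (length 7)
One optimal edit sequence:
  1. keep 'a'
  2. keep 'i'
  3. keep 'r'
  4. delete 'c'  (+1)
  5. substitute 'r' -> 'l'  (+1)
  6. substitute 'a' -> 'i'  (+1)
  7. substitute 'f' -> 'n'  (+1)
  8. substitute 't' -> 'e'  (+1)
Edit distance = 5
Max length = max(8, 7) = 8
Similarity = 1 - 5/8
= 0.3750


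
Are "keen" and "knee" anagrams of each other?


Word 1: "keen" → sorted: eekn
Word 2: "knee" → sorted: eekn
Same letters? eekn == eekn
Anagram = Yes


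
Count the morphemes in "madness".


Word: "madness"
Morphemes: mad + -ness
Each morpheme carries meaning
= 2 morphemes


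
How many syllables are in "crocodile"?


Word: "crocodile"
Syllable breakdown: croc · o · dile
Counting: 3 parts
= 3 syllables


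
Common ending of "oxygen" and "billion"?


Word 1: "oxygen"
Word 2: "billion"
Comparing from end:
  Pos -1: 'n' == 'n'
  Pos -2: 'e' != 'o' (stop)
LCS = "n" (length 1)


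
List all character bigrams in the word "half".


Word: "half" (length 4)
Number of bigrams = 4 - 2 + 1 = 3
  Position 0: "ha"
  Position 1: "al"
  Position 2: "lf"
Bigrams = "ha", "al", "lf"


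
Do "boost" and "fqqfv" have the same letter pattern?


Pattern of "boost": [0, 1, 1, 2, 3]
Pattern of "fqqfv": [0, 1, 1, 0, 2]
Patterns do not match
Same pattern = No


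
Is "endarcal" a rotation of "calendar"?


Word: "calendar", Candidate: "endarcal"
Method: check if candidate is substring of word+word
"calendarcalendar" contains "endarcal"? Yes
Is rotation = Yes


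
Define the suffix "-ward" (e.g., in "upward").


Suffix: -ward
As in: upward -> up + -ward
Meaning = in the direction of


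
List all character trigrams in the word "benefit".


Word: "benefit" (length 7)
Number of trigrams = 7 - 3 + 1 = 5
  Position 0: "ben"
  Position 1: "ene"
  Position 2: "nef"
  Position 3: "efi"
  Position 4: "fit"
Trigrams = "ben", "ene", "nef", "efi", "fit"


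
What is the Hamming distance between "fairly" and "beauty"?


Comparing character by character (same length = 6):
  Pos 0: 'f' vs 'b' !=
  Pos 1: 'a' vs 'e' !=
  Pos 2: 'i' vs 'a' !=
  Pos 3: 'r' vs 'u' !=
  Pos 4: 'l' vs 't' !=
  Pos 5: 'y' vs 'y' =
Hamming distance = 5


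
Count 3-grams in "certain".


Word: "certain" (length 7)
Number of 3-grams = length - 3 + 1 = 7 - 3 + 1
= 5


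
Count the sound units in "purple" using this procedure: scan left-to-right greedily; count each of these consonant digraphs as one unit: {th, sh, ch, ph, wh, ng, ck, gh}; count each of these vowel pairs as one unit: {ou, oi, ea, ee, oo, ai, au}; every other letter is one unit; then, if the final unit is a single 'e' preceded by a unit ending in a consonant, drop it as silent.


Word: "purple" (6 letters)
Left-to-right scan:
  [1] 'p' (letter)
  [2] 'u' (letter)
  [3] 'r' (letter)
  [4] 'p' (letter)
  [5] 'l' (letter)
  [6] 'e' (letter)
Units from scan: 6
Final unit is 'e' after a consonant -> drop as silent (-1)
Sound units = 5 units


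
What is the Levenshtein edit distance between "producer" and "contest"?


Word 1: "producer" (length 8)
Word 2: "contest" (length 7)
One optimal edit sequence (insert/delete/substitute each cost 1):
  1. delete 'p'  (+1)
  2. substitute 'r' -> 'c'  (+1)
  3. keep 'o'
  4. substitute 'd' -> 'n'  (+1)
  5. substitute 'u' -> 't'  (+1)
  6. substitute 'c' -> 'e'  (+1)
  7. substitute 'e' -> 's'  (+1)
  8. substitute 'r' -> 't'  (+1)
Total edit operations: 7
Edit distance = 7


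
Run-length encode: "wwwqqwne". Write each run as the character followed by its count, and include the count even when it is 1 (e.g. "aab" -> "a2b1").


String: "wwwqqwne"
Scanning for consecutive runs:
  'w' x 3
  'q' x 2
  'w' x 1
  'n' x 1
  'e' x 1
RLE = "w3q2w1n1e1"


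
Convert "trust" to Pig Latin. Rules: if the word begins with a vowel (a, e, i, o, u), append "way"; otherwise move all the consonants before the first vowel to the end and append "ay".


Word: "trust"
Starts with consonant(s) → move to end, add 'ay'
Consonant cluster: "tr"
Pig Latin = "usttray"


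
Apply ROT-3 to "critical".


Word: "critical"
Shift: 3
Each letter → (letter + shift) mod 26:
  'c' (2) + 3 = 5 → 'f'
  'r' (17) + 3 = 20 → 'u'
  'i' (8) + 3 = 11 → 'l'
  't' (19) + 3 = 22 → 'w'
  'i' (8) + 3 = 11 → 'l'
  'c' (2) + 3 = 5 → 'f'
  'a' (0) + 3 = 3 → 'd'
  'l' (11) + 3 = 14 → 'o'
Result = "fulwlfdo"


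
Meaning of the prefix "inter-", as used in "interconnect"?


Prefix: inter-
Example: interconnect (inter- + connect)
Meaning = between


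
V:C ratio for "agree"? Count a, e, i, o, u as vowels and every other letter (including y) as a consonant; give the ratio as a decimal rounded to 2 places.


Word: "agree"
Vowels (a,e,i,o,u): 3
Consonants: 2
Ratio = 3/2
= 1.50


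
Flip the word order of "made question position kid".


Original: "made question position kid"
Words (1..n): made | question | position | kid
Reversed (n..1): kid | position | question | made
Result = "kid position question made"


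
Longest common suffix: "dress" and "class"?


Word 1: "dress"
Word 2: "class"
Comparing from end:
  Pos -1: 's' == 's'
  Pos -2: 's' == 's'
  Pos -3: 'e' != 'a' (stop)
LCS = "ss" (length 2)


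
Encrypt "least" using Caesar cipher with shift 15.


Word: "least"
Shift: 15
Each letter → (letter + shift) mod 26:
  'l' (11) + 15 = 0 → 'a'
  'e' (4) + 15 = 19 → 't'
  'a' (0) + 15 = 15 → 'p'
  's' (18) + 15 = 7 → 'h'
  't' (19) + 15 = 8 → 'i'
Result = "atphi"


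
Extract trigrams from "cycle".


Word: "cycle" (length 5)
Number of trigrams = 5 - 3 + 1 = 3
  Position 0: "cyc"
  Position 1: "ycl"
  Position 2: "cle"
Trigrams = "cyc", "ycl", "cle"


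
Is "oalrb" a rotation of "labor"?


Word: "labor", Candidate: "oalrb"
Method: check if candidate is substring of word+word
"laborlabor" contains "oalrb"? No
Is rotation = No


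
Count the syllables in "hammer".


Word: "hammer"
Syllable breakdown: ham · mer
Counting: 2 parts
= 2 syllables


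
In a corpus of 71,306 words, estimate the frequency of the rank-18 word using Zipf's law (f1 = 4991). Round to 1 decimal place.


Zipf's law: f(r) = f(1) / r
f(1) = 4991
f(18) = 4991 / 18
= 277.3 occurrences


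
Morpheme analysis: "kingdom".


Word: "kingdom"
Morphemes: king / -dom
Each morpheme carries meaning
= 2 morphemes


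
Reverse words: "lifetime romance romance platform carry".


Original: "lifetime romance romance platform carry"
Words (1..n): lifetime | romance | romance | platform | carry
Reversed (n..1): carry | platform | romance | romance | lifetime
Result = "carry platform romance romance lifetime"


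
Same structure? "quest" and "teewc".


Pattern of "quest": [0, 1, 2, 3, 4]
Pattern of "teewc": [0, 1, 1, 2, 3]
Patterns do not match
Same pattern = No


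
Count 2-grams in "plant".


Word: "plant" (length 5)
Number of 2-grams = length - 2 + 1 = 5 - 2 + 1
= 4


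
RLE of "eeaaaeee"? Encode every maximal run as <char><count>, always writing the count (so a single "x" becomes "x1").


String: "eeaaaeee"
Scanning for consecutive runs:
  'e' x 2
  'a' x 3
  'e' x 3
RLE = "e2a3e3"


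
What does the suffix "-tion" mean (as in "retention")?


Suffix: -tion
As in: retention -> retain + -tion, with a spelling change
Meaning = act or process


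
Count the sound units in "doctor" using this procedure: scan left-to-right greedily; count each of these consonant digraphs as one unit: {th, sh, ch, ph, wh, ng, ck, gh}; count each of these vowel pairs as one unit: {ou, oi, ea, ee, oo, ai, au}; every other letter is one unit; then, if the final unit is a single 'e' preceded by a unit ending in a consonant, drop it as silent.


Word: "doctor" (6 letters)
Left-to-right scan:
  [1] 'd' (letter)
  [2] 'o' (letter)
  [3] 'c' (letter)
  [4] 't' (letter)
  [5] 'o' (letter)
  [6] 'r' (letter)
Units from scan: 6
Sound units = 6 units


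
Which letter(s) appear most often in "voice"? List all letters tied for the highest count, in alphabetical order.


Word: "voice"
Letter counts:
  'c': 1
  'e': 1
  'i': 1
  'o': 1
  'v': 1
Maximum count = 1
Most frequent = 'c', 'e', 'i', 'o', 'v' (1 time each)


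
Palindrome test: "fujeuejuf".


Word: "fujeuejuf"
Reversed: "fujeuejuf"
Forward == Backward? fujeuejuf == fujeuejuf
Palindrome = Yes


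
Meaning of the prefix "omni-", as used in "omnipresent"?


Prefix: omni-
As in: omnipresent -> omni- + present
Meaning = all


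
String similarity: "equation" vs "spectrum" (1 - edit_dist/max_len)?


Word 1: "equation" (length 8)
Word 2: "spectrum" (length 8)
One optimal edit sequence:
  1. substitute 'e' -> 's'  (+1)
  2. substitute 'q' -> 'p'  (+1)
  3. substitute 'u' -> 'e'  (+1)
  4. substitute 'a' -> 'c'  (+1)
  5. keep 't'
  6. substitute 'i' -> 'r'  (+1)
  7. substitute 'o' -> 'u'  (+1)
  8. substitute 'n' -> 'm'  (+1)
Edit distance = 7
Max length = max(8, 8) = 8
Similarity = 1 - 7/8
= 0.1250


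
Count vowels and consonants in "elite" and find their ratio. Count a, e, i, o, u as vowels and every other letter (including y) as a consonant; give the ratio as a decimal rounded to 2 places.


Word: "elite"
Vowels (a,e,i,o,u): 3
Consonants: 2
Ratio = 3/2
= 1.50


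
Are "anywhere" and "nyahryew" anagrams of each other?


Word 1: "anywhere" → sorted: aeehnrwy
Word 2: "nyahryew" → sorted: aehnrwyy
Same letters? aeehnrwy != aehnrwyy
Anagram = No


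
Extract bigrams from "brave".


Word: "brave" (length 5)
Number of bigrams = 5 - 2 + 1 = 4
  Position 0: "br"
  Position 1: "ra"
  Position 2: "av"
  Position 3: "ve"
Bigrams = "br", "ra", "av", "ve"


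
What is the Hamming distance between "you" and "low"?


Comparing character by character (same length = 3):
  Pos 0: 'y' vs 'l' !=
  Pos 1: 'o' vs 'o' =
  Pos 2: 'u' vs 'w' !=
Hamming distance = 2


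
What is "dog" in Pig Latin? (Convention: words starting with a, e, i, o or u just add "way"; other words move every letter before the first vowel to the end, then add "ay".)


Word: "dog"
Starts with consonant(s) → move to end, add 'ay'
Consonant cluster: "d"
Pig Latin = "ogday"


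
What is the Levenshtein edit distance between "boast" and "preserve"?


Word 1: "boast" (length 5)
Word 2: "preserve" (length 8)
One optimal edit sequence (insert/delete/substitute each cost 1):
  1. substitute 'b' -> 'p'  (+1)
  2. substitute 'o' -> 'r'  (+1)
  3. substitute 'a' -> 'e'  (+1)
  4. keep 's'
  5. insert 'e'  (+1)
  6. insert 'r'  (+1)
  7. insert 'v'  (+1)
  8. substitute 't' -> 'e'  (+1)
Total edit operations: 7
Edit distance = 7


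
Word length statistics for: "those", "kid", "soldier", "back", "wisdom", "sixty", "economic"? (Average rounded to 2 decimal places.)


Lengths: "those"=5, "kid"=3, "soldier"=7, "back"=4, "wisdom"=6, "sixty"=5, "economic"=8
Sum = 38, Count = 7
Average = 38/7 = 5.43
= avg=5.43, min=3, max=8


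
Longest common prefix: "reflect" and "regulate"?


Word 1: "reflect"
Word 2: "regulate"
Comparing from start:
  Pos 0: 'r' == 'r'
  Pos 1: 'e' == 'e'
  Pos 2: 'f' != 'g' (stop)
LCP = "re" (length 2)


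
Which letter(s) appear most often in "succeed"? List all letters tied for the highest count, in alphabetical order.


Word: "succeed"
Letter counts:
  'c': 2
  'd': 1
  'e': 2
  's': 1
  'u': 1
Maximum count = 2
Most frequent = 'c', 'e' (2 times each)


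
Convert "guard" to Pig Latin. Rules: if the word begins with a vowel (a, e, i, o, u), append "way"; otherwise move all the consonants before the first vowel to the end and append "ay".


Word: "guard"
Starts with consonant(s) → move to end, add 'ay'
Consonant cluster: "g"
Pig Latin = "uardgay"


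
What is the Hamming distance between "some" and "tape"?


Comparing character by character (same length = 4):
  Pos 0: 's' vs 't' !=
  Pos 1: 'o' vs 'a' !=
  Pos 2: 'm' vs 'p' !=
  Pos 3: 'e' vs 'e' =
Hamming distance = 3


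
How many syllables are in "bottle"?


Word: "bottle"
Syllable breakdown: bot / tle
Counting: 2 parts
= 2 syllables


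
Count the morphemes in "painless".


Word: "painless"
Morphemes: pain | -less
Each morpheme carries meaning
= 2 morphemes


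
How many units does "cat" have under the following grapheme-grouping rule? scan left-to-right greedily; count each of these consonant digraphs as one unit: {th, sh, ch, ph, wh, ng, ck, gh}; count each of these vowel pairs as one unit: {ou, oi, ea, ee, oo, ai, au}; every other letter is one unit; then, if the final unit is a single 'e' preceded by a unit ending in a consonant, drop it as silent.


Word: "cat" (3 letters)
Left-to-right scan:
  (1) 'c' (letter)
  (2) 'a' (letter)
  (3) 't' (letter)
Units from scan: 3
Sound units = 3 units


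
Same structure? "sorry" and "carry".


Pattern of "sorry": [0, 1, 2, 2, 3]
Pattern of "carry": [0, 1, 2, 2, 3]
Patterns match
Same pattern = Yes


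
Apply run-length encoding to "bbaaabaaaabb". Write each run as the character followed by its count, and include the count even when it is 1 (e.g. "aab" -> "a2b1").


String: "bbaaabaaaabb"
Scanning for consecutive runs:
  'b' x 2
  'a' x 3
  'b' x 1
  'a' x 4
  'b' x 2
RLE = "b2a3b1a4b2"


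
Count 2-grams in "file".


Word: "file" (length 4)
Number of 2-grams = length - 2 + 1 = 4 - 2 + 1
= 3


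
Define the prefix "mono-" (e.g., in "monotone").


Prefix: mono-
Example: monotone (mono- + tone)
Meaning = one


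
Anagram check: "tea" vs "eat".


Word 1: "tea" → sorted: aet
Word 2: "eat" → sorted: aet
Same letters? aet == aet
Anagram = Yes


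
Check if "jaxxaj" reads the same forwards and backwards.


Word: "jaxxaj"
Reversed: "jaxxaj"
Forward == Backward? jaxxaj == jaxxaj
Palindrome = Yes


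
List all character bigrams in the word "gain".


Word: "gain" (length 4)
Number of bigrams = 4 - 2 + 1 = 3
  Position 0: "ga"
  Position 1: "ai"
  Position 2: "in"
Bigrams = "ga", "ai", "in"


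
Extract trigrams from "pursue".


Word: "pursue" (length 6)
Number of trigrams = 6 - 3 + 1 = 4
  Position 0: "pur"
  Position 1: "urs"
  Position 2: "rsu"
  Position 3: "sue"
Trigrams = "pur", "urs", "rsu", "sue"


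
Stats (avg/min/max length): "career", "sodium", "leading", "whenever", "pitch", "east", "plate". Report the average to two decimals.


Lengths: "career"=6, "sodium"=6, "leading"=7, "whenever"=8, "pitch"=5, "east"=4, "plate"=5
Sum = 41, Count = 7
Average = 41/7 = 5.86
= avg=5.86, min=4, max=8


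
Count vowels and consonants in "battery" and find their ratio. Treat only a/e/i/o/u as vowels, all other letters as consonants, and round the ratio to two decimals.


Word: "battery"
Vowels (a,e,i,o,u): 2
Consonants: 5
Ratio = 2/5
= 0.40


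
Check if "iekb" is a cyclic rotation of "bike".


Word: "bike", Candidate: "iekb"
Method: check if candidate is substring of word+word
"bikebike" contains "iekb"? No
Is rotation = No


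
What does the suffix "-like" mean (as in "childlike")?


Suffix: -like
Example: childlike (child + -like)
Meaning = resembling


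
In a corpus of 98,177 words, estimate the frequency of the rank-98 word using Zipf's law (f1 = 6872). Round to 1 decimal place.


Zipf's law: f(r) = f(1) / r
f(1) = 6872
f(98) = 6872 / 98
= 70.1 occurrences


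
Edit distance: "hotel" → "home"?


Word 1: "hotel" (length 5)
Word 2: "home" (length 4)
One optimal edit sequence (insert/delete/substitute each cost 1):
  1. keep 'h'
  2. keep 'o'
  3. substitute 't' -> 'm'  (+1)
  4. keep 'e'
  5. delete 'l'  (+1)
Total edit operations: 2
Edit distance = 2


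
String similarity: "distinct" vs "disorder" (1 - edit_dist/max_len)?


Word 1: "distinct" (length 8)
Word 2: "disorder" (length 8)
One optimal edit sequence:
  1. keep 'd'
  2. keep 'i'
  3. keep 's'
  4. substitute 't' -> 'o'  (+1)
  5. substitute 'i' -> 'r'  (+1)
  6. substitute 'n' -> 'd'  (+1)
  7. substitute 'c' -> 'e'  (+1)
  8. substitute 't' -> 'r'  (+1)
Edit distance = 5
Max length = max(8, 8) = 8
Similarity = 1 - 5/8
= 0.3750


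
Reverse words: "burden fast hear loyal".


Original: "burden fast hear loyal"
Words (1..n): burden | fast | hear | loyal
Reversed (n..1): loyal | hear | fast | burden
Result = "loyal hear fast burden"


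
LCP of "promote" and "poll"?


Word 1: "promote"
Word 2: "poll"
Comparing from start:
  Pos 0: 'p' == 'p'
  Pos 1: 'r' != 'o' (stop)
LCP = "p" (length 1)


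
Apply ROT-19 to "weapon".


Word: "weapon"
Shift: 19
Each letter → (letter + shift) mod 26:
  'w' (22) + 19 = 15 → 'p'
  'e' (4) + 19 = 23 → 'x'
  'a' (0) + 19 = 19 → 't'
  'p' (15) + 19 = 8 → 'i'
  'o' (14) + 19 = 7 → 'h'
  'n' (13) + 19 = 6 → 'g'
Result = "pxtihg"


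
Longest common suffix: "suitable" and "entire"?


Word 1: "suitable"
Word 2: "entire"
Comparing from end:
  Pos -1: 'e' == 'e'
  Pos -2: 'l' != 'r' (stop)
LCS = "e" (length 1)


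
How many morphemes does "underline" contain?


Word: "underline"
Morphemes: under- + line
Each morpheme carries meaning
= 2 morphemes


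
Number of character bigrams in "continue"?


Word: "continue" (length 8)
Number of 2-grams = length - 2 + 1 = 8 - 2 + 1
= 7


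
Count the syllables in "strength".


Word: "strength"
Syllable breakdown: strength
Counting: 1 part
= 1 syllable


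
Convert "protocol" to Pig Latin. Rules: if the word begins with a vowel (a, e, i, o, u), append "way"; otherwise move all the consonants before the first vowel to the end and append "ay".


Word: "protocol"
Starts with consonant(s) → move to end, add 'ay'
Consonant cluster: "pr"
Pig Latin = "otocolpray"


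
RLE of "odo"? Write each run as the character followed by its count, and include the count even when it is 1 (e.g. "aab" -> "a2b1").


String: "odo"
Scanning for consecutive runs:
  'o' x 1
  'd' x 1
  'o' x 1
RLE = "o1d1o1"


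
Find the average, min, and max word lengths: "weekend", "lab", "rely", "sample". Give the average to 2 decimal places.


Lengths: "weekend"=7, "lab"=3, "rely"=4, "sample"=6
Sum = 20, Count = 4
Average = 20/4 = 5.00
= avg=5.00, min=3, max=7


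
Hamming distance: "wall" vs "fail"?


Comparing character by character (same length = 4):
  Pos 0: 'w' vs 'f' !=
  Pos 1: 'a' vs 'a' =
  Pos 2: 'l' vs 'i' !=
  Pos 3: 'l' vs 'l' =
Hamming distance = 2


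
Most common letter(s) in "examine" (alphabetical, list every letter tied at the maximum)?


Word: "examine"
Letter counts:
  'a': 1
  'e': 2
  'i': 1
  'm': 1
  'n': 1
  'x': 1
Maximum count = 2
Most frequent = 'e' (2 times each)


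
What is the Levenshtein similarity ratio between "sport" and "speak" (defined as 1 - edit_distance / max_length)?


Word 1: "sport" (length 5)
Word 2: "speak" (length 5)
One optimal edit sequence:
  1. keep 's'
  2. keep 'p'
  3. substitute 'o' -> 'e'  (+1)
  4. substitute 'r' -> 'a'  (+1)
  5. substitute 't' -> 'k'  (+1)
Edit distance = 3
Max length = max(5, 5) = 5
Similarity = 1 - 3/5
= 0.4000


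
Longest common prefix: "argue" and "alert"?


Word 1: "argue"
Word 2: "alert"
Comparing from start:
  Pos 0: 'a' == 'a'
  Pos 1: 'r' != 'l' (stop)
LCP = "a" (length 1)


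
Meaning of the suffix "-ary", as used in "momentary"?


Suffix: -ary
Example: momentary (moment + -ary)
Meaning = relating to


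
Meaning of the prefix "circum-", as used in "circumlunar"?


Prefix: circum-
As in: circumlunar -> circum- + lunar
Meaning = around


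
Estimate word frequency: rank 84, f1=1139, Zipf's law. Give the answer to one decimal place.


Zipf's law: f(r) = f(1) / r
f(1) = 1139
f(84) = 1139 / 84
= 13.6 occurrences


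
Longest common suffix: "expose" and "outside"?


Word 1: "expose"
Word 2: "outside"
Comparing from end:
  Pos -1: 'e' == 'e'
  Pos -2: 's' != 'd' (stop)
LCS = "e" (length 1)


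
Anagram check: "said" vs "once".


Word 1: "said" → sorted: adis
Word 2: "once" → sorted: ceno
Same letters? adis != ceno
Anagram = No


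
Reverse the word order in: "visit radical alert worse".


Original: "visit radical alert worse"
Words (1..n): visit | radical | alert | worse
Reversed (n..1): worse | alert | radical | visit
Result = "worse alert radical visit"


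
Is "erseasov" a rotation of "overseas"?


Word: "overseas", Candidate: "erseasov"
Method: check if candidate is substring of word+word
"overseasoverseas" contains "erseasov"? Yes
Is rotation = Yes


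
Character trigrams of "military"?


Word: "military" (length 8)
Number of trigrams = 8 - 3 + 1 = 6
  Position 0: "mil"
  Position 1: "ili"
  Position 2: "lit"
  Position 3: "ita"
  Position 4: "tar"
  Position 5: "ary"
Trigrams = "mil", "ili", "lit", "ita", "tar", "ary"


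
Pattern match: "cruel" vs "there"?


Pattern of "cruel": [0, 1, 2, 3, 4]
Pattern of "there": [0, 1, 2, 3, 2]
Patterns do not match
Same pattern = No


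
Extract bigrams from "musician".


Word: "musician" (length 8)
Number of bigrams = 8 - 2 + 1 = 7
  Position 0: "mu"
  Position 1: "us"
  Position 2: "si"
  Position 3: "ic"
  Position 4: "ci"
  Position 5: "ia"
  Position 6: "an"
Bigrams = "mu", "us", "si", "ic", "ci", "ia", "an"


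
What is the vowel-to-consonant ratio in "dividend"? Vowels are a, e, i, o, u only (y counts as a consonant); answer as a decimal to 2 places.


Word: "dividend"
Vowels (a,e,i,o,u): 3
Consonants: 5
Ratio = 3/5
= 0.60


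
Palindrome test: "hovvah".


Word: "hovvah"
Reversed: "havvoh"
Forward == Backward? hovvah != havvoh
Palindrome = No


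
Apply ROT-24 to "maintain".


Word: "maintain"
Shift: 24
Each letter → (letter + shift) mod 26:
  'm' (12) + 24 = 10 → 'k'
  'a' (0) + 24 = 24 → 'y'
  'i' (8) + 24 = 6 → 'g'
  'n' (13) + 24 = 11 → 'l'
  't' (19) + 24 = 17 → 'r'
  'a' (0) + 24 = 24 → 'y'
  'i' (8) + 24 = 6 → 'g'
  'n' (13) + 24 = 11 → 'l'
Result = "kyglrygl"


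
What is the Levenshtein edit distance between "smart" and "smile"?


Word 1: "smart" (length 5)
Word 2: "smile" (length 5)
One optimal edit sequence (insert/delete/substitute each cost 1):
  1. keep 's'
  2. keep 'm'
  3. substitute 'a' -> 'i'  (+1)
  4. substitute 'r' -> 'l'  (+1)
  5. substitute 't' -> 'e'  (+1)
Total edit operations: 3
Edit distance = 3


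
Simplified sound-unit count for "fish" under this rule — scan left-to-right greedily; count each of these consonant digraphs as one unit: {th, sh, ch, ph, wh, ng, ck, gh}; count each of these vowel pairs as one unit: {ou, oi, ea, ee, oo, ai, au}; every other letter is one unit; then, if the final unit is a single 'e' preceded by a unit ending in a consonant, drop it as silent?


Word: "fish" (4 letters)
Left-to-right scan:
  [1] 'f' (letter)
  [2] 'i' (letter)
  [3] 'sh' (digraph)
Units from scan: 3
Sound units = 3 units


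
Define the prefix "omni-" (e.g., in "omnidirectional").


Prefix: omni-
As in: omnidirectional -> omni- + directional
Meaning = all


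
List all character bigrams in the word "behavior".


Word: "behavior" (length 8)
Number of bigrams = 8 - 2 + 1 = 7
  Position 0: "be"
  Position 1: "eh"
  Position 2: "ha"
  Position 3: "av"
  Position 4: "vi"
  Position 5: "io"
  Position 6: "or"
Bigrams = "be", "eh", "ha", "av", "vi", "io", "or"


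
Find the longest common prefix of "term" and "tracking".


Word 1: "term"
Word 2: "tracking"
Comparing from start:
  Pos 0: 't' == 't'
  Pos 1: 'e' != 'r' (stop)
LCP = "t" (length 1)


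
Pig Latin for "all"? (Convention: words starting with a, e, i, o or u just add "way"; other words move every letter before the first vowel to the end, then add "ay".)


Word: "all"
Starts with vowel → add 'way'
Pig Latin = "allway"


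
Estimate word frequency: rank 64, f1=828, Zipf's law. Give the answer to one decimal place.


Zipf's law: f(r) = f(1) / r
f(1) = 828
f(64) = 828 / 64
= 12.9 occurrences


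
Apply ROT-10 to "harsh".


Word: "harsh"
Shift: 10
Each letter → (letter + shift) mod 26:
  'h' (7) + 10 = 17 → 'r'
  'a' (0) + 10 = 10 → 'k'
  'r' (17) + 10 = 1 → 'b'
  's' (18) + 10 = 2 → 'c'
  'h' (7) + 10 = 17 → 'r'
Result = "rkbcr"


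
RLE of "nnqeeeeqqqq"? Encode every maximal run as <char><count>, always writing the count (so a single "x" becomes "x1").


String: "nnqeeeeqqqq"
Scanning for consecutive runs:
  'n' x 2
  'q' x 1
  'e' x 4
  'q' x 4
RLE = "n2q1e4q4"


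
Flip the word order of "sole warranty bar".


Original: "sole warranty bar"
Words (1..n): sole | warranty | bar
Reversed (n..1): bar | warranty | sole
Result = "bar warranty sole"


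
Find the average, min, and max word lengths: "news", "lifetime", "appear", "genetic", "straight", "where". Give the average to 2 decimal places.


Lengths: "news"=4, "lifetime"=8, "appear"=6, "genetic"=7, "straight"=8, "where"=5
Sum = 38, Count = 6
Average = 38/6 = 6.33
= avg=6.33, min=4, max=8


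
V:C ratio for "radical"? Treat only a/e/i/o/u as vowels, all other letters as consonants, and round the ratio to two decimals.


Word: "radical"
Vowels (a,e,i,o,u): 3
Consonants: 4
Ratio = 3/4
= 0.75


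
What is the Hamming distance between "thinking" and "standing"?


Comparing character by character (same length = 8):
  Pos 0: 't' vs 's' !=
  Pos 1: 'h' vs 't' !=
  Pos 2: 'i' vs 'a' !=
  Pos 3: 'n' vs 'n' =
  Pos 4: 'k' vs 'd' !=
  Pos 5: 'i' vs 'i' =
  Pos 6: 'n' vs 'n' =
  Pos 7: 'g' vs 'g' =
Hamming distance = 4


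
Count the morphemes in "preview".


Word: "preview"
Morphemes: pre- / view
Each morpheme carries meaning
= 2 morphemes


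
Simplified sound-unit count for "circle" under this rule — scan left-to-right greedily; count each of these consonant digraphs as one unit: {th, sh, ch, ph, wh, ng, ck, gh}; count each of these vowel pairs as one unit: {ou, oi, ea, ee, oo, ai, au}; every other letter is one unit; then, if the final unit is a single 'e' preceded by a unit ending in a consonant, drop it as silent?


Word: "circle" (6 letters)
Left-to-right scan:
  (1) 'c' (letter)
  (2) 'i' (letter)
  (3) 'r' (letter)
  (4) 'c' (letter)
  (5) 'l' (letter)
  (6) 'e' (letter)
Units from scan: 6
Final unit is 'e' after a consonant -> drop as silent (-1)
Sound units = 5 units


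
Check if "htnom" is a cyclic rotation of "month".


Word: "month", Candidate: "htnom"
Method: check if candidate is substring of word+word
"monthmonth" contains "htnom"? No
Is rotation = No


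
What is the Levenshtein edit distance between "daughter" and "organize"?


Word 1: "daughter" (length 8)
Word 2: "organize" (length 8)
One optimal edit sequence (insert/delete/substitute each cost 1):
  1. substitute 'd' -> 'o'  (+1)
  2. substitute 'a' -> 'r'  (+1)
  3. substitute 'u' -> 'g'  (+1)
  4. substitute 'g' -> 'a'  (+1)
  5. substitute 'h' -> 'n'  (+1)
  6. substitute 't' -> 'i'  (+1)
  7. substitute 'e' -> 'z'  (+1)
  8. substitute 'r' -> 'e'  (+1)
Total edit operations: 8
Edit distance = 8


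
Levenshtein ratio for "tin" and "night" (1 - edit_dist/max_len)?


Word 1: "tin" (length 3)
Word 2: "night" (length 5)
One optimal edit sequence:
  1. substitute 't' -> 'n'  (+1)
  2. keep 'i'
  3. insert 'g'  (+1)
  4. insert 'h'  (+1)
  5. substitute 'n' -> 't'  (+1)
Edit distance = 4
Max length = max(3, 5) = 5
Similarity = 1 - 4/5
= 0.2000


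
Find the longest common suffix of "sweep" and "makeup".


Word 1: "sweep"
Word 2: "makeup"
Comparing from end:
  Pos -1: 'p' == 'p'
  Pos -2: 'e' != 'u' (stop)
LCS = "p" (length 1)


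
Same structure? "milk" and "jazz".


Pattern of "milk": [0, 1, 2, 3]
Pattern of "jazz": [0, 1, 2, 2]
Patterns do not match
Same pattern = No


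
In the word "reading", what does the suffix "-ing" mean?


Suffix: -ing
Example: reading (read + -ing)
Meaning = present participle


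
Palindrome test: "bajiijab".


Word: "bajiijab"
Reversed: "bajiijab"
Forward == Backward? bajiijab == bajiijab
Palindrome = Yes


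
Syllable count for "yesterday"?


Word: "yesterday"
Syllable breakdown: yes | ter | day
Counting: 3 parts
= 3 syllables


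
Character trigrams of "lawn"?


Word: "lawn" (length 4)
Number of trigrams = 4 - 3 + 1 = 2
  Position 0: "law"
  Position 1: "awn"
Trigrams = "law", "awn"


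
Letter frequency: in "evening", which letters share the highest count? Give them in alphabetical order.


Word: "evening"
Letter counts:
  'e': 2
  'g': 1
  'i': 1
  'n': 2
  'v': 1
Maximum count = 2
Most frequent = 'e', 'n' (2 times each)


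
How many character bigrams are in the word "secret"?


Word: "secret" (length 6)
Number of 2-grams = length - 2 + 1 = 6 - 2 + 1
= 5


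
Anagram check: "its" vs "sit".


Word 1: "its" → sorted: ist
Word 2: "sit" → sorted: ist
Same letters? ist == ist
Anagram = Yes


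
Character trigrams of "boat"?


Word: "boat" (length 4)
Number of trigrams = 4 - 3 + 1 = 2
  Position 0: "boa"
  Position 1: "oat"
Trigrams = "boa", "oat"


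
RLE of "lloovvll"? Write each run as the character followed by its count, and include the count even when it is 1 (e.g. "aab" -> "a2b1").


String: "lloovvll"
Scanning for consecutive runs:
  'l' x 2
  'o' x 2
  'v' x 2
  'l' x 2
RLE = "l2o2v2l2"


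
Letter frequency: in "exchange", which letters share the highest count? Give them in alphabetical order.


Word: "exchange"
Letter counts:
  'a': 1
  'c': 1
  'e': 2
  'g': 1
  'h': 1
  'n': 1
  'x': 1
Maximum count = 2
Most frequent = 'e' (2 times each)


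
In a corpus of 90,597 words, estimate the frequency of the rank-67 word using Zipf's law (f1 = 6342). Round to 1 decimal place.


Zipf's law: f(r) = f(1) / r
f(1) = 6342
f(67) = 6342 / 67
= 94.7 occurrences


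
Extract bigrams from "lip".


Word: "lip" (length 3)
Number of bigrams = 3 - 2 + 1 = 2
  Position 0: "li"
  Position 1: "ip"
Bigrams = "li", "ip"


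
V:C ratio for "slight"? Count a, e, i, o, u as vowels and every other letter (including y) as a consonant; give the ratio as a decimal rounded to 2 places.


Word: "slight"
Vowels (a,e,i,o,u): 1
Consonants: 5
Ratio = 1/5
= 0.20


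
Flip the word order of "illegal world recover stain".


Original: "illegal world recover stain"
Words (1..n): illegal | world | recover | stain
Reversed (n..1): stain | recover | world | illegal
Result = "stain recover world illegal"


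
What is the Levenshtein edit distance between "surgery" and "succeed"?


Word 1: "surgery" (length 7)
Word 2: "succeed" (length 7)
One optimal edit sequence (insert/delete/substitute each cost 1):
  1. keep 's'
  2. keep 'u'
  3. substitute 'r' -> 'c'  (+1)
  4. substitute 'g' -> 'c'  (+1)
  5. keep 'e'
  6. substitute 'r' -> 'e'  (+1)
  7. substitute 'y' -> 'd'  (+1)
Total edit operations: 4
Edit distance = 4


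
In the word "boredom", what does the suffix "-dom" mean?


Suffix: -dom
Example: boredom = bore + -dom
Meaning = state / realm


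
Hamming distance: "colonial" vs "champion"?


Comparing character by character (same length = 8):
  Pos 0: 'c' vs 'c' =
  Pos 1: 'o' vs 'h' !=
  Pos 2: 'l' vs 'a' !=
  Pos 3: 'o' vs 'm' !=
  Pos 4: 'n' vs 'p' !=
  Pos 5: 'i' vs 'i' =
  Pos 6: 'a' vs 'o' !=
  Pos 7: 'l' vs 'n' !=
Hamming distance = 6


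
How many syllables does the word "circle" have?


Word: "circle"
Syllable breakdown: cir | cle
Counting: 2 parts
= 2 syllables


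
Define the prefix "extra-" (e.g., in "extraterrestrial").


Prefix: extra-
Example: extraterrestrial = extra- + terrestrial
Meaning = beyond


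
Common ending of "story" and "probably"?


Word 1: "story"
Word 2: "probably"
Comparing from end:
  Pos -1: 'y' == 'y'
  Pos -2: 'r' != 'l' (stop)
LCS = "y" (length 1)


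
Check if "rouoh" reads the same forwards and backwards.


Word: "rouoh"
Reversed: "houor"
Forward == Backward? rouoh != houor
Palindrome = No


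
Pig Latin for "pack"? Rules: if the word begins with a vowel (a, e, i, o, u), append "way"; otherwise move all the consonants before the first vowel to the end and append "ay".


Word: "pack"
Starts with consonant(s) → move to end, add 'ay'
Consonant cluster: "p"
Pig Latin = "ackpay"


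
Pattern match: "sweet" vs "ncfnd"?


Pattern of "sweet": [0, 1, 2, 2, 3]
Pattern of "ncfnd": [0, 1, 2, 0, 3]
Patterns do not match
Same pattern = No


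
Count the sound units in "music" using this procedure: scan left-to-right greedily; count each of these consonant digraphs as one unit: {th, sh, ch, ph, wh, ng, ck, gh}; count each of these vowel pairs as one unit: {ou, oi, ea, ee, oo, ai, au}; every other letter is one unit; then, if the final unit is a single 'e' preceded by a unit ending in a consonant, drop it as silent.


Word: "music" (5 letters)
Left-to-right scan:
  [1] 'm' (letter)
  [2] 'u' (letter)
  [3] 's' (letter)
  [4] 'i' (letter)
  [5] 'c' (letter)
Units from scan: 5
Sound units = 5 units


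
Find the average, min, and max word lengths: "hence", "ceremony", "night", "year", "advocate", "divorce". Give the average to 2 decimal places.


Lengths: "hence"=5, "ceremony"=8, "night"=5, "year"=4, "advocate"=8, "divorce"=7
Sum = 37, Count = 6
Average = 37/6 = 6.17
= avg=6.17, min=4, max=8


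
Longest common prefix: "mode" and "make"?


Word 1: "mode"
Word 2: "make"
Comparing from start:
  Pos 0: 'm' == 'm'
  Pos 1: 'o' != 'a' (stop)
LCP = "m" (length 1)


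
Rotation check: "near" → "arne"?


Word: "near", Candidate: "arne"
Method: check if candidate is substring of word+word
"nearnear" contains "arne"? Yes
Is rotation = Yes


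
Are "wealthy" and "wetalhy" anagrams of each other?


Word 1: "wealthy" → sorted: aehltwy
Word 2: "wetalhy" → sorted: aehltwy
Same letters? aehltwy == aehltwy
Anagram = Yes


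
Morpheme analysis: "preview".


Word: "preview"
Morphemes: pre- + view
Each morpheme carries meaning
= 2 morphemes


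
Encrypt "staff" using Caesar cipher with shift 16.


Word: "staff"
Shift: 16
Each letter → (letter + shift) mod 26:
  's' (18) + 16 = 8 → 'i'
  't' (19) + 16 = 9 → 'j'
  'a' (0) + 16 = 16 → 'q'
  'f' (5) + 16 = 21 → 'v'
  'f' (5) + 16 = 21 → 'v'
Result = "ijqvv"


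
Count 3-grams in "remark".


Word: "remark" (length 6)
Number of 3-grams = length - 3 + 1 = 6 - 3 + 1
= 4


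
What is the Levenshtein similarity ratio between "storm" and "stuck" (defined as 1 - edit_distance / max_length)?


Word 1: "storm" (length 5)
Word 2: "stuck" (length 5)
One optimal edit sequence:
  1. keep 's'
  2. keep 't'
  3. substitute 'o' -> 'u'  (+1)
  4. substitute 'r' -> 'c'  (+1)
  5. substitute 'm' -> 'k'  (+1)
Edit distance = 3
Max length = max(5, 5) = 5
Similarity = 1 - 3/5
= 0.4000


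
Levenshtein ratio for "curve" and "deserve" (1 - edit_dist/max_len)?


Word 1: "curve" (length 5)
Word 2: "deserve" (length 7)
One optimal edit sequence:
  1. insert 'd'  (+1)
  2. insert 'e'  (+1)
  3. substitute 'c' -> 's'  (+1)
  4. substitute 'u' -> 'e'  (+1)
  5. keep 'r'
  6. keep 'v'
  7. keep 'e'
Edit distance = 4
Max length = max(5, 7) = 7
Similarity = 1 - 4/7
= 0.4286


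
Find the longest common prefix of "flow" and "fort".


Word 1: "flow"
Word 2: "fort"
Comparing from start:
  Pos 0: 'f' == 'f'
  Pos 1: 'l' != 'o' (stop)
LCP = "f" (length 1)


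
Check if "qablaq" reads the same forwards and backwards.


Word: "qablaq"
Reversed: "qalbaq"
Forward == Backward? qablaq != qalbaq
Palindrome = No


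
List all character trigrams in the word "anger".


Word: "anger" (length 5)
Number of trigrams = 5 - 3 + 1 = 3
  Position 0: "ang"
  Position 1: "nge"
  Position 2: "ger"
Trigrams = "ang", "nge", "ger"


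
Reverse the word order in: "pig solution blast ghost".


Original: "pig solution blast ghost"
Words (1..n): pig | solution | blast | ghost
Reversed (n..1): ghost | blast | solution | pig
Result = "ghost blast solution pig"


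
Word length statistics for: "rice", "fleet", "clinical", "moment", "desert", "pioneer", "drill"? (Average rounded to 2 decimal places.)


Lengths: "rice"=4, "fleet"=5, "clinical"=8, "moment"=6, "desert"=6, "pioneer"=7, "drill"=5
Sum = 41, Count = 7
Average = 41/7 = 5.86
= avg=5.86, min=4, max=8


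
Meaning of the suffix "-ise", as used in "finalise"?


Suffix: -ise
Example: finalise (final + -ise)
Meaning = to make


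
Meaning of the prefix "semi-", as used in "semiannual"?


Prefix: semi-
Example: semiannual (semi- + annual)
Meaning = half


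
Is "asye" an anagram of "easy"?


Word 1: "easy" → sorted: aesy
Word 2: "asye" → sorted: aesy
Same letters? aesy == aesy
Anagram = Yes


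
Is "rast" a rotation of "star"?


Word: "star", Candidate: "rast"
Method: check if candidate is substring of word+word
"starstar" contains "rast"? No
Is rotation = No


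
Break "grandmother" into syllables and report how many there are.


Word: "grandmother"
Syllable breakdown: grand-moth-er
Counting: 3 parts
= 3 syllables


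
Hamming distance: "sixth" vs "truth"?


Comparing character by character (same length = 5):
  Pos 0: 's' vs 't' !=
  Pos 1: 'i' vs 'r' !=
  Pos 2: 'x' vs 'u' !=
  Pos 3: 't' vs 't' =
  Pos 4: 'h' vs 'h' =
Hamming distance = 3


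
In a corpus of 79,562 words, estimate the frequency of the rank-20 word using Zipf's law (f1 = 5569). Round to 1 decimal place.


Zipf's law: f(r) = f(1) / r
f(1) = 5569
f(20) = 5569 / 20
= 278.5 occurrences


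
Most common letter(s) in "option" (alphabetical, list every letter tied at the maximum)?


Word: "option"
Letter counts:
  'i': 1
  'n': 1
  'o': 2
  'p': 1
  't': 1
Maximum count = 2
Most frequent = 'o' (2 times each)


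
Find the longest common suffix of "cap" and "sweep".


Word 1: "cap"
Word 2: "sweep"
Comparing from end:
  Pos -1: 'p' == 'p'
  Pos -2: 'a' != 'e' (stop)
LCS = "p" (length 1)


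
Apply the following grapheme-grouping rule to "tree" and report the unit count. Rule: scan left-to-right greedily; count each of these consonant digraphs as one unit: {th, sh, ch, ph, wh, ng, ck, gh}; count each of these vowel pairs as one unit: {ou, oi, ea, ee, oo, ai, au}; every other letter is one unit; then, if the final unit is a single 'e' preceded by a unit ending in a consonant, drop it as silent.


Word: "tree" (4 letters)
Left-to-right scan:
  (1) 't' (letter)
  (2) 'r' (letter)
  (3) 'ee' (vowel-pair)
Units from scan: 3
Sound units = 3 units


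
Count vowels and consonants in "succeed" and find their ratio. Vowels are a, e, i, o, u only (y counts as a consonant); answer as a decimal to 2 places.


Word: "succeed"
Vowels (a,e,i,o,u): 3
Consonants: 4
Ratio = 3/4
= 0.75


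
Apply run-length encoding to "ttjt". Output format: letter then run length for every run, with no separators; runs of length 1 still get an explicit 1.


String: "ttjt"
Scanning for consecutive runs:
  't' x 2
  'j' x 1
  't' x 1
RLE = "t2j1t1"
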